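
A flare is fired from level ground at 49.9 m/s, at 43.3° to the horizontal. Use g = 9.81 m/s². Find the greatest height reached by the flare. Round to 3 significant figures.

59.7 m

Vertical component of launch velocity: v_y = 49.9 sin 43.3° = 34.22 m/s.
At the highest point the vertical velocity is zero, so v_y² = 2 g h_max.
h_max = (34.22)² / (2 × 9.81) = 1171 / 19.62 = 59.7 m.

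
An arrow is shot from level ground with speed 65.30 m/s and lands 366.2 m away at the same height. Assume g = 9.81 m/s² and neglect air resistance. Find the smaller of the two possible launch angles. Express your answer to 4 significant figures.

28.70°

Level-ground range: R = v₀² sin(2θ)/g ⇒ sin 2θ = R g / v₀² = 366.2×9.81/65.30² = 0.8425.
2θ = arcsin(0.8425) = 57.405° or 180° − 57.405° = 122.595°.
So θ = 28.70° or θ = 61.30°.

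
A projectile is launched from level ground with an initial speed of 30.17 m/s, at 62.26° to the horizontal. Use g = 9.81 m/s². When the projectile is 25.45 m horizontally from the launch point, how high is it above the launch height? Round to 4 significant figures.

32.28 m

v_x = 30.17 cos 62.26° = 14.043 m/s, v_y0 = 30.17 sin 62.26° = 26.703 m/s.
Time to reach x = 25.45 m: t = x / v_x = 25.45 / 14.043 = 1.8123 s.
y = v_y0 t − ½ g t² = 26.703×1.8123 − 4.905×1.8123² = 32.28 m.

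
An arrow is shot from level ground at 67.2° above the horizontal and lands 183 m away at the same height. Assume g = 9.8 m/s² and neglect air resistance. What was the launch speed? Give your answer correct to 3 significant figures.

50.1 m/s

On level ground, R = v₀² sin(2θ) / g, so v₀ = √(R g / sin 2θ).
sin(2 × 67.2°) = 0.7145.
v₀ = √(183 × 9.8 / 0.7145) = √2510 = 50.1 m/s.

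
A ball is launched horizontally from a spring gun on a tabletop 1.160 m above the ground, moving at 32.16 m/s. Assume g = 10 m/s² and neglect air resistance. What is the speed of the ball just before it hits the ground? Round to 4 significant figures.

Fall time: t = √(2 × 1.160 / 10) = 0.48166 s.
At impact: v_x = 32.16 m/s (unchanged), v_y = g t = 10 × 0.48166 = 4.8166 m/s.
Speed = √(v_x² + v_y²) = √(1034.3 + 23.200) = 32.52 m/s.

32.52 m/s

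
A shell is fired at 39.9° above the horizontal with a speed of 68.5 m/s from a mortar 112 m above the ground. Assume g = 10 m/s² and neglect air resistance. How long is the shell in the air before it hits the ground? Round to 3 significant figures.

Vertical component: v_y = 68.5 sin 39.9° = 43.94 m/s.
Taking up as positive with launch at y = 112 m, landing at y = 0: 0 = 112 + 43.94 t − ½(10) t².
Solving 5.000 t² − 43.94 t − 112 = 0 gives t = [43.94 + √(43.94² + 4·5.000·112)] / 10.00 = 10.9 s.

10.9 s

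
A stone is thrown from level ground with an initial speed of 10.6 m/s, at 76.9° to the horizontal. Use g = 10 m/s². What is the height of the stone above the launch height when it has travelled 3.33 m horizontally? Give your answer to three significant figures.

4.70 m

v_x = 10.6 cos 76.9° = 2.403 m/s, v_y0 = 10.6 sin 76.9° = 10.32 m/s.
Time to reach x = 3.33 m: t = x / v_x = 3.33 / 2.403 = 1.386 s.
y = v_y0 t − ½ g t² = 10.32×1.386 − 5.000×1.386² = 4.70 m.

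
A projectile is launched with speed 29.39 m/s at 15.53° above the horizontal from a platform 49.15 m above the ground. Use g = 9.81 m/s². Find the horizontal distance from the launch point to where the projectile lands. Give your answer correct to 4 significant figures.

Components: v_x = 29.39 cos 15.53° = 28.317 m/s, v_y = 29.39 sin 15.53° = 7.8690 m/s.
Vertical: 0 = 49.15 + 7.8690 t − ½(9.81) t² ⇒ 4.905 t² − 7.8690 t − 49.15 = 0.
t = [7.8690 + √(61.921 + 964.32)] / 9.810 = 4.0677 s.
Horizontal: R = v_x · t = 28.317 × 4.0677 = 115.2 m.

115.2 m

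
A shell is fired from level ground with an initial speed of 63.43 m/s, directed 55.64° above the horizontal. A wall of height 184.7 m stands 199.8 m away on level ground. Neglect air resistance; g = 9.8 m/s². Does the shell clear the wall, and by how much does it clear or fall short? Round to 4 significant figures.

No — it falls 45.09 m short of clearing the wall.

v_x = 63.43 cos 55.64° = 35.799 m/s; v_y0 = 63.43 sin 55.64° = 52.362 m/s.
Time to reach the wall: t = 199.8 / 35.799 = 5.5812 s.
Height at that point: y = 52.362×5.5812 − 4.900×5.5812² = 139.61 m.
That is 184.7 − 139.61 = 45.09 m below the top of the wall, so the shell does not clear it.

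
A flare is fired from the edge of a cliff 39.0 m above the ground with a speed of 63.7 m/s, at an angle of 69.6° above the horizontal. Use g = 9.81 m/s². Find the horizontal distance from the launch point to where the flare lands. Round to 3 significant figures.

284 m

Components: v_x = 63.7 cos 69.6° = 22.20 m/s, v_y = 63.7 sin 69.6° = 59.70 m/s.
Vertical: 0 = 39.0 + 59.70 t − ½(9.81) t² ⇒ 4.905 t² − 59.70 t − 39.0 = 0.
t = [59.70 + √(3564 + 765.2)] / 9.810 = 12.79 s.
Horizontal: R = v_x · t = 22.20 × 12.79 = 284 m.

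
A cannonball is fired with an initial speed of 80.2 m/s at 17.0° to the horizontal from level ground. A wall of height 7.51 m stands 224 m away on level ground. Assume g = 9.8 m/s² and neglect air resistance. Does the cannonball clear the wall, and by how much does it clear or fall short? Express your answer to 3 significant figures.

Yes — it clears the wall by 19.2 m.

v_x = 80.2 cos 17.0° = 76.70 m/s; v_y0 = 80.2 sin 17.0° = 23.45 m/s.
Time to reach the wall: t = 224 / 76.70 = 2.920 s.
Height at that point: y = 23.45×2.920 − 4.900×2.920² = 26.69 m.
That is 26.69 − 7.51 = 19.2 m above the top of the wall, so the cannonball clears it.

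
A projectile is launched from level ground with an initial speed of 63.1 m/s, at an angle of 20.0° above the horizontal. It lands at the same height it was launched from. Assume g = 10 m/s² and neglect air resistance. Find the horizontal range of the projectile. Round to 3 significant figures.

256 m

For level ground, R = v₀² sin(2θ) / g.
sin(2 × 20.0°) = sin 40.00° = 0.6428.
R = (63.1)² × 0.6428 / 10 = 256 m.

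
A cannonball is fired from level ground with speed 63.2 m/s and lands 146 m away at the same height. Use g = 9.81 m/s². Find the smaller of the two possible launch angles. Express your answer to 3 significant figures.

10.5°

Level-ground range: R = v₀² sin(2θ)/g ⇒ sin 2θ = R g / v₀² = 146×9.81/63.2² = 0.3586.
2θ = arcsin(0.3586) = 21.01° or 180° − 21.01° = 158.99°.
So θ = 10.5° or θ = 79.5°.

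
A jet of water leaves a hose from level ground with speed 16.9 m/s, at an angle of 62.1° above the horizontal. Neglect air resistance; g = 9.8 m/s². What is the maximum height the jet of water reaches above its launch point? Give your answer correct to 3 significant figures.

11.4 m

Vertical component of launch velocity: v_y = 16.9 sin 62.1° = 14.94 m/s.
At the highest point the vertical velocity is zero, so v_y² = 2 g h_max.
h_max = (14.94)² / (2 × 9.8) = 223.2 / 19.60 = 11.4 m.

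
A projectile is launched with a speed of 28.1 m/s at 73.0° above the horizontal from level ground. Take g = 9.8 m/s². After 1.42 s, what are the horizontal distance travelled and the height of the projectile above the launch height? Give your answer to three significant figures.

v_x = 28.1 cos 73.0° = 8.216 m/s; v_y0 = 28.1 sin 73.0° = 26.87 m/s.
x = v_x t = 8.216 × 1.42 = 11.7 m.
y = v_y0 t − ½ g t² = 26.87×1.42 − 4.900×1.42² = 28.3 m.

x = 11.7 m, y = 28.3 m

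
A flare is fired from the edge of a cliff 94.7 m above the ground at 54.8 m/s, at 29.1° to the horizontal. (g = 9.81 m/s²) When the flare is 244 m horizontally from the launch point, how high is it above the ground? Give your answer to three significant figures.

103 m

v_x = 54.8 cos 29.1° = 47.88 m/s, v_y0 = 54.8 sin 29.1° = 26.65 m/s.
Time to reach x = 244 m: t = x / v_x = 244 / 47.88 = 5.096 s.
y = 94.7 + v_y0 t − ½ g t² = 94.7 + 26.65×5.096 − 4.905×5.096² = 103 m.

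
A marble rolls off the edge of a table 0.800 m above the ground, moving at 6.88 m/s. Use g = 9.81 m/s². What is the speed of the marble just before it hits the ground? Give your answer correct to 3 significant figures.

Fall time: t = √(2 × 0.800 / 9.81) = 0.4039 s.
At impact: v_x = 6.88 m/s (unchanged), v_y = g t = 9.81 × 0.4039 = 3.962 m/s.
Speed = √(v_x² + v_y²) = √(47.33 + 15.70) = 7.94 m/s.

7.94 m/s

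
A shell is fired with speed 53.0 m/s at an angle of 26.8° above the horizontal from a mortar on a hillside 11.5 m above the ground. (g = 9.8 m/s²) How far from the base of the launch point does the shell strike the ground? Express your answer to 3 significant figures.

252 m

Components: v_x = 53.0 cos 26.8° = 47.31 m/s, v_y = 53.0 sin 26.8° = 23.90 m/s.
Vertical: 0 = 11.5 + 23.90 t − ½(9.8) t² ⇒ 4.900 t² − 23.90 t − 11.5 = 0.
t = [23.90 + √(571.2 + 225.4)] / 9.800 = 5.319 s.
Horizontal: R = v_x · t = 47.31 × 5.319 = 252 m.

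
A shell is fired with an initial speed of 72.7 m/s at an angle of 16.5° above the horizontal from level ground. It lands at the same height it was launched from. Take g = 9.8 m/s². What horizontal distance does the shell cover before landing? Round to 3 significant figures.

For level ground, R = v₀² sin(2θ) / g.
sin(2 × 16.5°) = sin 33.00° = 0.5446.
R = (72.7)² × 0.5446 / 9.8 = 294 m.

294 m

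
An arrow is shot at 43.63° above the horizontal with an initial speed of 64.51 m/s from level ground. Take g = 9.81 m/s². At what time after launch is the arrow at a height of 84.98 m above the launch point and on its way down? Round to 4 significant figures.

6.344 s

v_y0 = 64.51 sin 43.63° = 44.512 m/s.
Set y = v_y0 t − ½ g t² = 84.98: 4.905 t² − 44.512 t + 84.98 = 0.
t = [44.512 ± √(1981.3 − 1667.3)] / 9.81 = (44.512 ± 17.720) / 9.81, giving t = 2.731 s or t = 6.344 s.
On the way down corresponds to the larger root: t = 6.344 s.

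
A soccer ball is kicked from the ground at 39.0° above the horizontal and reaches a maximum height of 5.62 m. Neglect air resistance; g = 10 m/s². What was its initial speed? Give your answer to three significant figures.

At maximum height v_y = 0, so (v₀ sin θ)² = 2 g H.
v₀ sin 39.0° = √(2 × 10 × 5.62) = 10.60 m/s.
v₀ = 10.60 / sin 39.0° = 10.60 / 0.6293 = 16.8 m/s.

16.8 m/s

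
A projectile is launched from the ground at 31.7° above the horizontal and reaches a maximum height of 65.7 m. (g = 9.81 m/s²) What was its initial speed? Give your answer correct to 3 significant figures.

68.3 m/s

At maximum height v_y = 0, so (v₀ sin θ)² = 2 g H.
v₀ sin 31.7° = √(2 × 9.81 × 65.7) = 35.90 m/s.
v₀ = 35.90 / sin 31.7° = 35.90 / 0.5255 = 68.3 m/s.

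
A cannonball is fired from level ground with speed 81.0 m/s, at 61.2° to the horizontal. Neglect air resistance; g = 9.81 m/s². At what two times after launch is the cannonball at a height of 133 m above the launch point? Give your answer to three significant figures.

v_y0 = 81.0 sin 61.2° = 70.98 m/s.
Set y = v_y0 t − ½ g t² = 133: 4.905 t² − 70.98 t + 133 = 0.
t = [70.98 ± √(5038 − 2609)] / 9.81 = (70.98 ± 49.28) / 9.81, giving t = 2.21 s or t = 12.3 s.
So the cannonball is at 133 m at t = 2.21 s (rising) and t = 12.3 s (falling).

2.21 s and 12.3 s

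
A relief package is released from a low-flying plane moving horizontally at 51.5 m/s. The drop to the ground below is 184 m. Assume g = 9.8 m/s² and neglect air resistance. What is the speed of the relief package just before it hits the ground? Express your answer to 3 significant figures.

Fall time: t = √(2 × 184 / 9.8) = 6.128 s.
At impact: v_x = 51.5 m/s (unchanged), v_y = g t = 9.8 × 6.128 = 60.05 m/s.
Speed = √(v_x² + v_y²) = √(2652 + 3606) = 79.1 m/s.

79.1 m/s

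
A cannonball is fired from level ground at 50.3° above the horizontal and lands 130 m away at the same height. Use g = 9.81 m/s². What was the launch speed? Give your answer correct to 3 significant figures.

36.0 m/s

On level ground, R = v₀² sin(2θ) / g, so v₀ = √(R g / sin 2θ).
sin(2 × 50.3°) = 0.9829.
v₀ = √(130 × 9.81 / 0.9829) = √1297 = 36.0 m/s.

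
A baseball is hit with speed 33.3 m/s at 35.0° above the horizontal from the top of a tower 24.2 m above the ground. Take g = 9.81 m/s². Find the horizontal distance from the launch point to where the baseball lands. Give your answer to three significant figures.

134 m

Components: v_x = 33.3 cos 35.0° = 27.28 m/s, v_y = 33.3 sin 35.0° = 19.10 m/s.
Vertical: 0 = 24.2 + 19.10 t − ½(9.81) t² ⇒ 4.905 t² − 19.10 t − 24.2 = 0.
t = [19.10 + √(364.8 + 474.8)] / 9.810 = 4.901 s.
Horizontal: R = v_x · t = 27.28 × 4.901 = 134 m.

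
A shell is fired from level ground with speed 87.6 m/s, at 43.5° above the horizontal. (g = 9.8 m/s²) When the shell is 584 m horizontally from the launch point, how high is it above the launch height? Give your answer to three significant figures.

140 m

v_x = 87.6 cos 43.5° = 63.54 m/s, v_y0 = 87.6 sin 43.5° = 60.30 m/s.
Time to reach x = 584 m: t = x / v_x = 584 / 63.54 = 9.191 s.
y = v_y0 t − ½ g t² = 60.30×9.191 − 4.900×9.191² = 140 m.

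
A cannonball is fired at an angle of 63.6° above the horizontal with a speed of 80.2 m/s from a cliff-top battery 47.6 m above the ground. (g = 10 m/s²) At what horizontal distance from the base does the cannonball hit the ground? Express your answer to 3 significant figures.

535 m

Components: v_x = 80.2 cos 63.6° = 35.66 m/s, v_y = 80.2 sin 63.6° = 71.84 m/s.
Vertical: 0 = 47.6 + 71.84 t − ½(10) t² ⇒ 5.000 t² − 71.84 t − 47.6 = 0.
t = [71.84 + √(5161 + 952.0)] / 10.00 = 15.00 s.
Horizontal: R = v_x · t = 35.66 × 15.00 = 535 m.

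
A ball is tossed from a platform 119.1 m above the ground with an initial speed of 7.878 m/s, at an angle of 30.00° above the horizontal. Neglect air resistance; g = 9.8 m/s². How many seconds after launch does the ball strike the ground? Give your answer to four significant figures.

Vertical component: v_y = 7.878 sin 30.00° = 3.9390 m/s.
Taking up as positive with launch at y = 119.1 m, landing at y = 0: 0 = 119.1 + 3.9390 t − ½(9.8) t².
Solving 4.900 t² − 3.9390 t − 119.1 = 0 gives t = [3.9390 + √(3.9390² + 4·4.900·119.1)] / 9.800 = 5.348 s.

5.348 s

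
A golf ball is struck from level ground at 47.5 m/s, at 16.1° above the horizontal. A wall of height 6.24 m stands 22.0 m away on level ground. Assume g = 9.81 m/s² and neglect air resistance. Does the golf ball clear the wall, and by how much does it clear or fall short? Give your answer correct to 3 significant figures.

No — it falls 1.03 m short of clearing the wall.

v_x = 47.5 cos 16.1° = 45.64 m/s; v_y0 = 47.5 sin 16.1° = 13.17 m/s.
Time to reach the wall: t = 22.0 / 45.64 = 0.4820 s.
Height at that point: y = 13.17×0.4820 − 4.905×0.4820² = 5.208 m.
That is 6.24 − 5.208 = 1.03 m below the top of the wall, so the golf ball does not clear it.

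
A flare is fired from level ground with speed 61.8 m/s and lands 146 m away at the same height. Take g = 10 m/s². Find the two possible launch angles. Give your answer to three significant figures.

11.2° and 78.8°

Level-ground range: R = v₀² sin(2θ)/g ⇒ sin 2θ = R g / v₀² = 146×10/61.8² = 0.3823.
2θ = arcsin(0.3823) = 22.48° or 180° − 22.48° = 157.52°.
So θ = 11.2° or θ = 78.8°.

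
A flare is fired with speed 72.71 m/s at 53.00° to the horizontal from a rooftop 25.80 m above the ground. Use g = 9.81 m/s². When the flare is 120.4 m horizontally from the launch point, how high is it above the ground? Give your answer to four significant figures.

148.4 m

v_x = 72.71 cos 53.00° = 43.758 m/s, v_y0 = 72.71 sin 53.00° = 58.069 m/s.
Time to reach x = 120.4 m: t = x / v_x = 120.4 / 43.758 = 2.7515 s.
y = 25.80 + v_y0 t − ½ g t² = 25.80 + 58.069×2.7515 − 4.905×2.7515² = 148.4 m.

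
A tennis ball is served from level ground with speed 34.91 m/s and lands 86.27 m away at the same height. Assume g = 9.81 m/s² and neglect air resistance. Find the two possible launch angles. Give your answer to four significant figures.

21.99° and 68.01°

Level-ground range: R = v₀² sin(2θ)/g ⇒ sin 2θ = R g / v₀² = 86.27×9.81/34.91² = 0.6944.
2θ = arcsin(0.6944) = 43.979° or 180° − 43.979° = 136.021°.
So θ = 21.99° or θ = 68.01°.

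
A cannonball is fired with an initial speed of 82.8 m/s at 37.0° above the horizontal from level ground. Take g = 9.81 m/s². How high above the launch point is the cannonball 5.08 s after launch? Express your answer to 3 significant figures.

v_y0 = 82.8 sin 37.0° = 49.83 m/s.
y(t) = v_y0 t − ½ g t² = 49.83×5.08 − 4.905×5.08² = 127 m.

127 m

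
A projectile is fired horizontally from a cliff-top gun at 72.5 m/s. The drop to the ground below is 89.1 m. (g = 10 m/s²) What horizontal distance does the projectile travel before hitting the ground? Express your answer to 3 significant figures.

Initial vertical velocity is zero, so the fall time comes from h = ½ g t²: t = √(2 × 89.1 / 10) = 4.221 s.
Horizontal motion is uniform at 72.5 m/s, so x = 72.5 × 4.221 = 306 m.

306 m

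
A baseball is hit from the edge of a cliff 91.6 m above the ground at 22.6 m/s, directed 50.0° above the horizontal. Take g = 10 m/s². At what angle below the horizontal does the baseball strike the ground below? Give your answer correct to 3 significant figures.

72.5°

v_x = 22.6 cos 50.0° = 14.53 m/s.
At impact |v_y| = √(v_y0² + 2 g h) = √(17.31² + 2×10×91.6) = 46.17 m/s.
Angle below horizontal = arctan(|v_y| / v_x) = arctan(46.17 / 14.53) = 72.5°.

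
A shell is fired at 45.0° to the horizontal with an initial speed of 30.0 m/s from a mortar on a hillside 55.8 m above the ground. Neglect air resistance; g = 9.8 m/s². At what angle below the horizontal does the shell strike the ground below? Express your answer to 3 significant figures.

61.6°

v_x = 30.0 cos 45.0° = 21.21 m/s.
At impact |v_y| = √(v_y0² + 2 g h) = √(21.21² + 2×9.8×55.8) = 39.29 m/s.
Angle below horizontal = arctan(|v_y| / v_x) = arctan(39.29 / 21.21) = 61.6°.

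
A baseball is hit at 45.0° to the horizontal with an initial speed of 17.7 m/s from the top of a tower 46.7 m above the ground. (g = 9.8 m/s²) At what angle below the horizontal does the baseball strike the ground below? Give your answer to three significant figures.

v_x = 17.7 cos 45.0° = 12.52 m/s.
At impact |v_y| = √(v_y0² + 2 g h) = √(12.52² + 2×9.8×46.7) = 32.74 m/s.
Angle below horizontal = arctan(|v_y| / v_x) = arctan(32.74 / 12.52) = 69.1°.

69.1°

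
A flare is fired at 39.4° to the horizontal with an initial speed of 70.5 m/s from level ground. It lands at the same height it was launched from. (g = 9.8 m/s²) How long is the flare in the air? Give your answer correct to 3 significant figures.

Vertical component: v_y = 70.5 sin 39.4° = 44.75 m/s.
For a projectile landing at launch height, time of flight is t = 2 v_y / g = 2 × 44.75 / 9.8 = 9.13 s.

9.13 s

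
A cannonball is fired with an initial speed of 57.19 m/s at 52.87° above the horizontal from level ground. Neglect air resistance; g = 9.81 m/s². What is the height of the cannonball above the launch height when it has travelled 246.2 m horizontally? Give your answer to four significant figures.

v_x = 57.19 cos 52.87° = 34.521 m/s, v_y0 = 57.19 sin 52.87° = 45.596 m/s.
Time to reach x = 246.2 m: t = x / v_x = 246.2 / 34.521 = 7.1319 s.
y = v_y0 t − ½ g t² = 45.596×7.1319 − 4.905×7.1319² = 75.70 m.

75.70 m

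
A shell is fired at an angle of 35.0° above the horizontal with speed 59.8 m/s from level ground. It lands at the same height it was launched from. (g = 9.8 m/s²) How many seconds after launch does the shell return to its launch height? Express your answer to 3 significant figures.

7.00 s

Vertical component: v_y = 59.8 sin 35.0° = 34.30 m/s.
For a projectile landing at launch height, time of flight is t = 2 v_y / g = 2 × 34.30 / 9.8 = 7.00 s.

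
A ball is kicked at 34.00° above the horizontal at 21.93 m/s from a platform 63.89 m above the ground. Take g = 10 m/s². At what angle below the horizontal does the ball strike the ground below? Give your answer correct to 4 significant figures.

v_x = 21.93 cos 34.00° = 18.181 m/s.
At impact |v_y| = √(v_y0² + 2 g h) = √(12.263² + 2×10×63.89) = 37.791 m/s.
Angle below horizontal = arctan(|v_y| / v_x) = arctan(37.791 / 18.181) = 64.31°.

64.31°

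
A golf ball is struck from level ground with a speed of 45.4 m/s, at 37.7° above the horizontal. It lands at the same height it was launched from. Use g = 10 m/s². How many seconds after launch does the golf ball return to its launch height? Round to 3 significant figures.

Vertical component: v_y = 45.4 sin 37.7° = 27.76 m/s.
For a projectile landing at launch height, time of flight is t = 2 v_y / g = 2 × 27.76 / 10 = 5.55 s.

5.55 s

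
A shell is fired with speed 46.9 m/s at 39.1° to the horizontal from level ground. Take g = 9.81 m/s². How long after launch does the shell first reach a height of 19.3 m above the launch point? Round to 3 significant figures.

0.744 s

v_y0 = 46.9 sin 39.1° = 29.58 m/s.
Set y = v_y0 t − ½ g t² = 19.3: 4.905 t² − 29.58 t + 19.3 = 0.
t = [29.58 ± √(875.0 − 378.7)] / 9.81 = (29.58 ± 22.28) / 9.81, giving t = 0.744 s or t = 5.29 s.
The shell is on the way up at the first time, so t = 0.744 s.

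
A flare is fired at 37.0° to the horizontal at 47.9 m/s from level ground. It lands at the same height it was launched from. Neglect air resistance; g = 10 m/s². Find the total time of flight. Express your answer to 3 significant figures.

5.77 s

Vertical component: v_y = 47.9 sin 37.0° = 28.83 m/s.
For a projectile landing at launch height, time of flight is t = 2 v_y / g = 2 × 28.83 / 10 = 5.77 s.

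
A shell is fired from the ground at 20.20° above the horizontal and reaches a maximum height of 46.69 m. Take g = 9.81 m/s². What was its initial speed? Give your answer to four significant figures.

87.65 m/s

At maximum height v_y = 0, so (v₀ sin θ)² = 2 g H.
v₀ sin 20.20° = √(2 × 9.81 × 46.69) = 30.266 m/s.
v₀ = 30.266 / sin 20.20° = 30.266 / 0.3453 = 87.65 m/s.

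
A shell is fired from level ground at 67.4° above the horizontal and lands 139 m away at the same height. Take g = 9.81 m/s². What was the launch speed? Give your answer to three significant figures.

On level ground, R = v₀² sin(2θ) / g, so v₀ = √(R g / sin 2θ).
sin(2 × 67.4°) = 0.7096.
v₀ = √(139 × 9.81 / 0.7096) = √1922 = 43.8 m/s.

43.8 m/s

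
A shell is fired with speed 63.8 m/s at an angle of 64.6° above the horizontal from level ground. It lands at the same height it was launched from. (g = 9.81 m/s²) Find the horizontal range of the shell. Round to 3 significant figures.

322 m

For level ground, R = v₀² sin(2θ) / g.
sin(2 × 64.6°) = sin 129.2° = 0.7749.
R = (63.8)² × 0.7749 / 9.81 = 322 m.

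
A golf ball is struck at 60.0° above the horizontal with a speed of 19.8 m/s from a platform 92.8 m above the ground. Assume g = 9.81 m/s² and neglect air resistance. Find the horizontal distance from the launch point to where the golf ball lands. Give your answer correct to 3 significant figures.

Components: v_x = 19.8 cos 60.0° = 9.900 m/s, v_y = 19.8 sin 60.0° = 17.15 m/s.
Vertical: 0 = 92.8 + 17.15 t − ½(9.81) t² ⇒ 4.905 t² − 17.15 t − 92.8 = 0.
t = [17.15 + √(294.1 + 1821)] / 9.810 = 6.436 s.
Horizontal: R = v_x · t = 9.900 × 6.436 = 63.7 m.

63.7 m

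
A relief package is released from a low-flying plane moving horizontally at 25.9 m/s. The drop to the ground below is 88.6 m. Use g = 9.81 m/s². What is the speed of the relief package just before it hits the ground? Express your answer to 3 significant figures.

Fall time: t = √(2 × 88.6 / 9.81) = 4.250 s.
At impact: v_x = 25.9 m/s (unchanged), v_y = g t = 9.81 × 4.250 = 41.69 m/s.
Speed = √(v_x² + v_y²) = √(670.8 + 1738) = 49.1 m/s.

49.1 m/s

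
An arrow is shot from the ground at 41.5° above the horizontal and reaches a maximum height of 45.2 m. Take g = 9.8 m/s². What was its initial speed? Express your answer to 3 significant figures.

44.9 m/s

At maximum height v_y = 0, so (v₀ sin θ)² = 2 g H.
v₀ sin 41.5° = √(2 × 9.8 × 45.2) = 29.76 m/s.
v₀ = 29.76 / sin 41.5° = 29.76 / 0.6626 = 44.9 m/s.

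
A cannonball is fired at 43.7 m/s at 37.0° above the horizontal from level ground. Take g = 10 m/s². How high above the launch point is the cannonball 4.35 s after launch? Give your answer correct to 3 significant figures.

19.8 m

v_y0 = 43.7 sin 37.0° = 26.30 m/s.
y(t) = v_y0 t − ½ g t² = 26.30×4.35 − 5.000×4.35² = 19.8 m.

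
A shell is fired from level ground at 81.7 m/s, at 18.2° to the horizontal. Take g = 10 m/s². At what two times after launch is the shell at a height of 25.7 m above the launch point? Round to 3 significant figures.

1.38 s and 3.72 s

v_y0 = 81.7 sin 18.2° = 25.52 m/s.
Set y = v_y0 t − ½ g t² = 25.7: 5.000 t² − 25.52 t + 25.7 = 0.
t = [25.52 ± √(651.3 − 514.0)] / 10 = (25.52 ± 11.72) / 10, giving t = 1.38 s or t = 3.72 s.
So the shell is at 25.7 m at t = 1.38 s (rising) and t = 3.72 s (falling).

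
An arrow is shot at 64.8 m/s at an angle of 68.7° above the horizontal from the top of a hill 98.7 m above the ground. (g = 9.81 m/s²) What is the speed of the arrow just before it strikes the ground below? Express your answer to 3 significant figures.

v_x = 64.8 cos 68.7° = 23.54 m/s is unchanged throughout.
For the vertical component, v_y² = v_y0² + 2 g h = (60.37)² + 2×9.81×98.7 = 5581, so |v_y| = 74.71 m/s.
Impact speed = √(v_x² + v_y²) = √(554.1 + 5581) = 78.3 m/s.

78.3 m/s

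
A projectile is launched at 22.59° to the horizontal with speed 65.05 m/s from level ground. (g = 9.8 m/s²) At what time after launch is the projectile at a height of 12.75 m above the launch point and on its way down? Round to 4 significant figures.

4.524 s

v_y0 = 65.05 sin 22.59° = 24.988 m/s.
Set y = v_y0 t − ½ g t² = 12.75: 4.900 t² − 24.988 t + 12.75 = 0.
t = [24.988 ± √(624.40 − 249.90)] / 9.8 = (24.988 ± 19.352) / 9.8, giving t = 0.5751 s or t = 4.524 s.
On the way down corresponds to the larger root: t = 4.524 s.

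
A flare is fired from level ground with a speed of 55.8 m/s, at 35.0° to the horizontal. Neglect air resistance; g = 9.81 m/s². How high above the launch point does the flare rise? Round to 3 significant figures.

Vertical component of launch velocity: v_y = 55.8 sin 35.0° = 32.01 m/s.
At the highest point the vertical velocity is zero, so v_y² = 2 g h_max.
h_max = (32.01)² / (2 × 9.81) = 1025 / 19.62 = 52.2 m.

52.2 m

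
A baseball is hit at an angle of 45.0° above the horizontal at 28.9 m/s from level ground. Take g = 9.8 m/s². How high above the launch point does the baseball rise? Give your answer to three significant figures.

Vertical component of launch velocity: v_y = 28.9 sin 45.0° = 20.44 m/s.
At the highest point the vertical velocity is zero, so v_y² = 2 g h_max.
h_max = (20.44)² / (2 × 9.8) = 417.8 / 19.60 = 21.3 m.

21.3 m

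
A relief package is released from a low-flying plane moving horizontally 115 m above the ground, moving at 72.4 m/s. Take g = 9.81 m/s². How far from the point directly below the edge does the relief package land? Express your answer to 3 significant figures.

351 m

Initial vertical velocity is zero, so the fall time comes from h = ½ g t²: t = √(2 × 115 / 9.81) = 4.842 s.
Horizontal motion is uniform at 72.4 m/s, so x = 72.4 × 4.842 = 351 m.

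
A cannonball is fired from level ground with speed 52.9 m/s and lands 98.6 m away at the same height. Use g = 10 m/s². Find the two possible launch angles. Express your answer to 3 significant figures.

10.3° and 79.7°

Level-ground range: R = v₀² sin(2θ)/g ⇒ sin 2θ = R g / v₀² = 98.6×10/52.9² = 0.3523.
2θ = arcsin(0.3523) = 20.63° or 180° − 20.63° = 159.37°.
So θ = 10.3° or θ = 79.7°.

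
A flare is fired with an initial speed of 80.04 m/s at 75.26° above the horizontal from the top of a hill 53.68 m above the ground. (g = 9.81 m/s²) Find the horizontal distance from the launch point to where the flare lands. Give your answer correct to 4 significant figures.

334.9 m

Components: v_x = 80.04 cos 75.26° = 20.365 m/s, v_y = 80.04 sin 75.26° = 77.406 m/s.
Vertical: 0 = 53.68 + 77.406 t − ½(9.81) t² ⇒ 4.905 t² − 77.406 t − 53.68 = 0.
t = [77.406 + √(5991.7 + 1053.2)] / 9.810 = 16.446 s.
Horizontal: R = v_x · t = 20.365 × 16.446 = 334.9 m.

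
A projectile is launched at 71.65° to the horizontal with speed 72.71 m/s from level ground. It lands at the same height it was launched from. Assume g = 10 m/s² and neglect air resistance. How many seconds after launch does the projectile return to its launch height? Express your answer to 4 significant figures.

13.80 s

Vertical component: v_y = 72.71 sin 71.65° = 69.013 m/s.
For a projectile landing at launch height, time of flight is t = 2 v_y / g = 2 × 69.013 / 10 = 13.80 s.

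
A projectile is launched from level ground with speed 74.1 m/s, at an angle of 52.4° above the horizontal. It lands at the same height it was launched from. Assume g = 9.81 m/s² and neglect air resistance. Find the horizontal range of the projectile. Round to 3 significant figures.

541 m

Components: v_x = 74.1 cos 52.4° = 45.21 m/s, v_y = 74.1 sin 52.4° = 58.71 m/s.
Time of flight (same landing height): t = 2 v_y / g = 2 × 58.71 / 9.81 = 11.97 s.
Range: R = v_x · t = 45.21 × 11.97 = 541 m.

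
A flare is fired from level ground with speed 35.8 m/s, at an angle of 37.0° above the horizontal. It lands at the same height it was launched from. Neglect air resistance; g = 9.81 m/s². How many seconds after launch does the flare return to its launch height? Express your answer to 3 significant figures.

Vertical component: v_y = 35.8 sin 37.0° = 21.54 m/s.
For a projectile landing at launch height, time of flight is t = 2 v_y / g = 2 × 21.54 / 9.81 = 4.39 s.

4.39 s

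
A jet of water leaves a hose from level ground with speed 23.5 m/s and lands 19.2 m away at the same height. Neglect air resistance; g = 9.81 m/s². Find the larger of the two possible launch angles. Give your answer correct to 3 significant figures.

Level-ground range: R = v₀² sin(2θ)/g ⇒ sin 2θ = R g / v₀² = 19.2×9.81/23.5² = 0.3411.
2θ = arcsin(0.3411) = 19.94° or 180° − 19.94° = 160.06°.
So θ = 9.97° or θ = 80.0°.

80.0°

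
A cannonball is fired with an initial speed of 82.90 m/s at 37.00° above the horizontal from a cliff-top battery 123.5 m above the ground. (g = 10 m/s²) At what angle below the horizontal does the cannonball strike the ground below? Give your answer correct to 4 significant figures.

46.77°

v_x = 82.90 cos 37.00° = 66.207 m/s.
At impact |v_y| = √(v_y0² + 2 g h) = √(49.890² + 2×10×123.5) = 70.420 m/s.
Angle below horizontal = arctan(|v_y| / v_x) = arctan(70.420 / 66.207) = 46.77°.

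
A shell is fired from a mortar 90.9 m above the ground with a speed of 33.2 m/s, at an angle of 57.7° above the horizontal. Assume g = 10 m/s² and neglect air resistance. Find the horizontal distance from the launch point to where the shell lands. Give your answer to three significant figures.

Components: v_x = 33.2 cos 57.7° = 17.74 m/s, v_y = 33.2 sin 57.7° = 28.06 m/s.
Vertical: 0 = 90.9 + 28.06 t − ½(10) t² ⇒ 5.000 t² − 28.06 t − 90.9 = 0.
t = [28.06 + √(787.4 + 1818)] / 10.00 = 7.910 s.
Horizontal: R = v_x · t = 17.74 × 7.910 = 140 m.

140 m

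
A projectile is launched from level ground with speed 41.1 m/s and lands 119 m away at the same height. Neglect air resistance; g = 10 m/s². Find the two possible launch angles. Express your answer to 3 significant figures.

Level-ground range: R = v₀² sin(2θ)/g ⇒ sin 2θ = R g / v₀² = 119×10/41.1² = 0.7045.
2θ = arcsin(0.7045) = 44.79° or 180° − 44.79° = 135.21°.
So θ = 22.4° or θ = 67.6°.

22.4° and 67.6°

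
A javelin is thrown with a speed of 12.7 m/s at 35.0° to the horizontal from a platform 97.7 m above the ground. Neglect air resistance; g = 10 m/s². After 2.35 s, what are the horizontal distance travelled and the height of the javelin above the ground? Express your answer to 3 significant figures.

x = 24.4 m, y = 87.2 m

v_x = 12.7 cos 35.0° = 10.40 m/s; v_y0 = 12.7 sin 35.0° = 7.284 m/s.
x = v_x t = 10.40 × 2.35 = 24.4 m.
y = 97.7 + v_y0 t − ½ g t² = 87.2 m.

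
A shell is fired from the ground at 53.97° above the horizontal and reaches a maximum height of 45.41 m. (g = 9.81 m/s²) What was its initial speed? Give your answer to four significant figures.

36.91 m/s

At maximum height v_y = 0, so (v₀ sin θ)² = 2 g H.
v₀ sin 53.97° = √(2 × 9.81 × 45.41) = 29.849 m/s.
v₀ = 29.849 / sin 53.97° = 29.849 / 0.8087 = 36.91 m/s.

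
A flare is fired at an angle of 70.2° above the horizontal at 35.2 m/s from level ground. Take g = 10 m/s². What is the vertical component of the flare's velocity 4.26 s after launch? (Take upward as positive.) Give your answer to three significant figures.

-9.48 m/s

Initial vertical component: v_y0 = 35.2 sin 70.2° = 33.12 m/s.
v_y(t) = v_y0 − g t = 33.12 − 10 × 4.26 = -9.48 m/s.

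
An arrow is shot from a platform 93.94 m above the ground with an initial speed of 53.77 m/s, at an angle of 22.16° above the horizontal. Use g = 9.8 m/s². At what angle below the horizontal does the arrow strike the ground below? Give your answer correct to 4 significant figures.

43.62°

v_x = 53.77 cos 22.16° = 49.798 m/s.
At impact |v_y| = √(v_y0² + 2 g h) = √(20.282² + 2×9.8×93.94) = 47.461 m/s.
Angle below horizontal = arctan(|v_y| / v_x) = arctan(47.461 / 49.798) = 43.62°.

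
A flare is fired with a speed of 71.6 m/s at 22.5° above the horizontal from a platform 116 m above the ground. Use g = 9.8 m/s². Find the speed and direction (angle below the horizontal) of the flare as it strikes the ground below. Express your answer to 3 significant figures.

v_x = 71.6 cos 22.5° = 66.15 m/s (constant).
|v_y| at impact = √((27.40)² + 2×9.8×116) = 54.99 m/s.
Speed = √(66.15² + 54.99²) = 86.0 m/s; angle = arctan(54.99/66.15) = 39.7° below horizontal.

86.0 m/s at 39.7° below the horizontal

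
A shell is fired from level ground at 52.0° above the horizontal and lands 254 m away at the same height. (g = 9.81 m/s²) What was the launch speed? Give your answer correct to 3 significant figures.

On level ground, R = v₀² sin(2θ) / g, so v₀ = √(R g / sin 2θ).
sin(2 × 52.0°) = 0.9703.
v₀ = √(254 × 9.81 / 0.9703) = √2568 = 50.7 m/s.

50.7 m/s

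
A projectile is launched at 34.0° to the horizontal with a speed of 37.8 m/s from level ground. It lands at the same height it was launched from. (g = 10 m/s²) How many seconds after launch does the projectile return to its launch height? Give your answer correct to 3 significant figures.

4.23 s

Vertical component: v_y = 37.8 sin 34.0° = 21.14 m/s.
For a projectile landing at launch height, time of flight is t = 2 v_y / g = 2 × 21.14 / 10 = 4.23 s.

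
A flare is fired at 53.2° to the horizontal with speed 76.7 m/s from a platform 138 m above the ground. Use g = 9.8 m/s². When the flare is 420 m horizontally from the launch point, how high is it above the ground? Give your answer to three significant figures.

v_x = 76.7 cos 53.2° = 45.95 m/s, v_y0 = 76.7 sin 53.2° = 61.42 m/s.
Time to reach x = 420 m: t = x / v_x = 420 / 45.95 = 9.140 s.
y = 138 + v_y0 t − ½ g t² = 138 + 61.42×9.140 − 4.900×9.140² = 290 m.

290 m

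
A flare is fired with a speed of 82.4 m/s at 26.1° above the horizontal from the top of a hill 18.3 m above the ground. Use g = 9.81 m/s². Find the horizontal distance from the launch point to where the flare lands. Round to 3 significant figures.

582 m

Components: v_x = 82.4 cos 26.1° = 74.00 m/s, v_y = 82.4 sin 26.1° = 36.25 m/s.
Vertical: 0 = 18.3 + 36.25 t − ½(9.81) t² ⇒ 4.905 t² − 36.25 t − 18.3 = 0.
t = [36.25 + √(1314 + 359.0)] / 9.810 = 7.865 s.
Horizontal: R = v_x · t = 74.00 × 7.865 = 582 m.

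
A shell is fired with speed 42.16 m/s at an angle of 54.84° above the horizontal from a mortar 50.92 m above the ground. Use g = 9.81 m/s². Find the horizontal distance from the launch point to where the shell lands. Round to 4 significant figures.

201.0 m

Components: v_x = 42.16 cos 54.84° = 24.278 m/s, v_y = 42.16 sin 54.84° = 34.468 m/s.
Vertical: 0 = 50.92 + 34.468 t − ½(9.81) t² ⇒ 4.905 t² − 34.468 t − 50.92 = 0.
t = [34.468 + √(1188.0 + 999.05)] / 9.810 = 8.2807 s.
Horizontal: R = v_x · t = 24.278 × 8.2807 = 201.0 m.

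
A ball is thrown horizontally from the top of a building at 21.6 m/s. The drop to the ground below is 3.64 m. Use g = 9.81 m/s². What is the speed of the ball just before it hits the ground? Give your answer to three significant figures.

Fall time: t = √(2 × 3.64 / 9.81) = 0.8615 s.
At impact: v_x = 21.6 m/s (unchanged), v_y = g t = 9.81 × 0.8615 = 8.451 m/s.
Speed = √(v_x² + v_y²) = √(466.6 + 71.42) = 23.2 m/s.

23.2 m/s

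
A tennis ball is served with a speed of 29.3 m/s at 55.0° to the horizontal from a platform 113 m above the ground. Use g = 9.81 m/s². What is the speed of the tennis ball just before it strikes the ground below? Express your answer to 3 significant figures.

55.5 m/s

v_x = 29.3 cos 55.0° = 16.81 m/s is unchanged throughout.
For the vertical component, v_y² = v_y0² + 2 g h = (24.00)² + 2×9.81×113 = 2793, so |v_y| = 52.85 m/s.
Impact speed = √(v_x² + v_y²) = √(282.6 + 2793) = 55.5 m/s.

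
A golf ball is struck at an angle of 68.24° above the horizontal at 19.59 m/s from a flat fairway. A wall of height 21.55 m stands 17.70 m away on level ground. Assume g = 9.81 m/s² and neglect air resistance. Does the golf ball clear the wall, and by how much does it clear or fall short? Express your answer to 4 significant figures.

v_x = 19.59 cos 68.24° = 7.2624 m/s; v_y0 = 19.59 sin 68.24° = 18.194 m/s.
Time to reach the wall: t = 17.70 / 7.2624 = 2.4372 s.
Height at that point: y = 18.194×2.4372 − 4.905×2.4372² = 15.207 m.
That is 21.55 − 15.207 = 6.343 m below the top of the wall, so the golf ball does not clear it.

No — it falls 6.343 m short of clearing the wall.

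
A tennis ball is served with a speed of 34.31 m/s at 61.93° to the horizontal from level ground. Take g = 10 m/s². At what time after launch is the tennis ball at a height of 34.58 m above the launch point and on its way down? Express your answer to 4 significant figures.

4.527 s

v_y0 = 34.31 sin 61.93° = 30.274 m/s.
Set y = v_y0 t − ½ g t² = 34.58: 5.000 t² − 30.274 t + 34.58 = 0.
t = [30.274 ± √(916.52 − 691.60)] / 10 = (30.274 ± 14.997) / 10, giving t = 1.528 s or t = 4.527 s.
On the way down corresponds to the larger root: t = 4.527 s.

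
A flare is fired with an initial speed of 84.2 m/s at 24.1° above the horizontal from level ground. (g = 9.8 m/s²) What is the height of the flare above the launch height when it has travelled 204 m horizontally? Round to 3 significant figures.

v_x = 84.2 cos 24.1° = 76.86 m/s, v_y0 = 84.2 sin 24.1° = 34.38 m/s.
Time to reach x = 204 m: t = x / v_x = 204 / 76.86 = 2.654 s.
y = v_y0 t − ½ g t² = 34.38×2.654 − 4.900×2.654² = 56.7 m.

56.7 m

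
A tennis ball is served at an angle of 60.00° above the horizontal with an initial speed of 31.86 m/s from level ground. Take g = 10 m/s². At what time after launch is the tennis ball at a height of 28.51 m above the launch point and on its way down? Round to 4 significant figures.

v_y0 = 31.86 sin 60.00° = 27.592 m/s.
Set y = v_y0 t − ½ g t² = 28.51: 5.000 t² − 27.592 t + 28.51 = 0.
t = [27.592 ± √(761.32 − 570.20)] / 10 = (27.592 ± 13.825) / 10, giving t = 1.377 s or t = 4.142 s.
On the way down corresponds to the larger root: t = 4.142 s.

4.142 s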